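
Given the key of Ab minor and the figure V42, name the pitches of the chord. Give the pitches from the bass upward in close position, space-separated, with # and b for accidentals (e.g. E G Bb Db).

In Ab minor, the fifth degree is Eb. The dominant is major (leading tone raised), so V is a dominant seventh chord.
That chord is spelled Eb-G-Bb-Db.
With the 42 figure the chord is in third inversion; from the bass Db upward in close position it reads Db-Eb-G-Bb.

Db Eb G Bb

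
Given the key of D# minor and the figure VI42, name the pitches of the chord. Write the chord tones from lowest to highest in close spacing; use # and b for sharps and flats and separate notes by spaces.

A# B D# F#

The numeral's case and figure indicate a major seventh chord. In D# minor its root, the sixth degree, is B.
That chord is spelled B-D#-F#-A#.
The figured bass 42 indicates third inversion, placing the seventh (A#) in the bass: A#-B-D#-F#.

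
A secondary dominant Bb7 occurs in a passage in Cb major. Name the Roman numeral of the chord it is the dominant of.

iii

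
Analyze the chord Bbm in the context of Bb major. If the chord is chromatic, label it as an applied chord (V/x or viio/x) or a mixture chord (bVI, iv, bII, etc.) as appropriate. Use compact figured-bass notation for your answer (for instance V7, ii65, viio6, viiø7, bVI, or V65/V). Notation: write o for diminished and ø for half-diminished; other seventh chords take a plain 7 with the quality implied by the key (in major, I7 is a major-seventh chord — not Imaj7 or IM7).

The pitches Bb-Db-F form a minor triad rooted on Bb.
Bb is the first degree of Bb major. This is the minor tonic, borrowed from the parallel minor.

i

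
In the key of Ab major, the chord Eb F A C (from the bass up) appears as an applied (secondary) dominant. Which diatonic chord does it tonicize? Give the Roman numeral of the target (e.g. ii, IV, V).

The chord is a dominant seventh chord on F.
A dominant resolves down a perfect fifth: F → Bb. In Ab major, Bb is scale degree 2, i.e. ii.

ii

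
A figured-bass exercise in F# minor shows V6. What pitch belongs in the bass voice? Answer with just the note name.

V in F# minor has root C#; the chord is C#-E#-G#.
The figure 6 means first inversion — the third is in the bass.

E#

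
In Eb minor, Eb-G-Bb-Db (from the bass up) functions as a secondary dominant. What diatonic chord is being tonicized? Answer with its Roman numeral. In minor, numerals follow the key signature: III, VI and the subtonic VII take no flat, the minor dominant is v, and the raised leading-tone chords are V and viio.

iv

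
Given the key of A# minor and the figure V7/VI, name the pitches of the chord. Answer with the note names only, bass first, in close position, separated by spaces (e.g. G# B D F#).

V7/VI is a secondary dominant — the dominant seventh of VI. VI in A# minor is F#, so the applied chord's root is C#, a perfect fifth above.
Building a dominant seventh chord on C# gives C#-E#-G#-B.

C# E# G# B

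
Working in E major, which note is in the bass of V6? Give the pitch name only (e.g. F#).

V in E major has root B; the chord is B-D#-F#.
The figure 6 means first inversion — the third is in the bass.

D#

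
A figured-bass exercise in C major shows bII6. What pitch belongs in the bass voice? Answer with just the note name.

F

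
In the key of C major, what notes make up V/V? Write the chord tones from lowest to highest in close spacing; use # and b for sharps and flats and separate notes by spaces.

V/V is a secondary dominant — the dominant triad of V. V in C major is G, so the applied chord's root is D, a perfect fifth above.
Building a major triad on D gives D-F#-A.

D F# A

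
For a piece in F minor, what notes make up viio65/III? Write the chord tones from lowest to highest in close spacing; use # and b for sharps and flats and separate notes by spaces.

Bb Db Fb G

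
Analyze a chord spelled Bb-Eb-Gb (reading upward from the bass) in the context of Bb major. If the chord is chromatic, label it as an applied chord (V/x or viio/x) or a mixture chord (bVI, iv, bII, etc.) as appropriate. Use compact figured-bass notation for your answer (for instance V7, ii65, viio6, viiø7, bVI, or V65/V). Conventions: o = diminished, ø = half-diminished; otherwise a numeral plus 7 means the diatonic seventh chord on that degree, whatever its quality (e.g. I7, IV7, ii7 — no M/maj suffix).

The pitches Eb-Gb-Bb form a minor triad rooted on Eb.
Eb is the fourth degree of Bb major. This is the minor subdominant, borrowed from the parallel minor.
With Bb in the bass the chord is in second inversion, so the figured bass is 64.

iv64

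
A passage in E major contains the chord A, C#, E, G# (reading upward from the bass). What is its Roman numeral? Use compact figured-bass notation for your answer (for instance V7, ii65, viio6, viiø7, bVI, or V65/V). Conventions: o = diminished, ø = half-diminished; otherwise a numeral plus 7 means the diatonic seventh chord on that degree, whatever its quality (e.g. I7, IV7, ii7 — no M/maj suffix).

IV7

Stacked in thirds the chord is A-C#-E-G#: a major seventh chord on A.
A is scale degree 4 in E major, and a major seventh chord on that degree is written IV7.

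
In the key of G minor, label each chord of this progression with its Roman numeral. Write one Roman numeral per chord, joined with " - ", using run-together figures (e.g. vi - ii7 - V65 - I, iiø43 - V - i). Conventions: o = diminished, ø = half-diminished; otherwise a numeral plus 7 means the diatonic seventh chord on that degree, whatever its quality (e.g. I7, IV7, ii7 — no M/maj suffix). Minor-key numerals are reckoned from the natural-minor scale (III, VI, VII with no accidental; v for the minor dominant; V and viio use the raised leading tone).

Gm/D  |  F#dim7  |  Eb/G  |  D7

i64 - viio7 - VI6 - V7

Gm/D: root G is the tonic; minor triad there is i64.
F#dim7: fully diminished seventh chord on F# = scale degree 7 → viio7.
Eb/G: major triad on Eb = scale degree 6 → VI6.
D7 has root D, degree 5 in G minor, so V7.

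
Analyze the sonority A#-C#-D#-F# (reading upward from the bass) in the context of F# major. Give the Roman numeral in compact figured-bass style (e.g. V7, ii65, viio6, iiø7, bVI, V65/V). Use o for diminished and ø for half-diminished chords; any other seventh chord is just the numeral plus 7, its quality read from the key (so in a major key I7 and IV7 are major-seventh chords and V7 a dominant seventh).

vi43

Stacked in thirds the chord is D#-F#-A#-C#: a minor seventh chord on D#.
In F# major, D# is the submediant; the diatonic minor seventh chord there is vi7.
With A# in the bass the chord is in second inversion, so the figured bass is 43.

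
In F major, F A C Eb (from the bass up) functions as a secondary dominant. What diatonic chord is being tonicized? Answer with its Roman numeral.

IV

The chord is a dominant seventh chord on F.
A dominant resolves down a perfect fifth: F → Bb. In F major, Bb is scale degree 4, i.e. IV.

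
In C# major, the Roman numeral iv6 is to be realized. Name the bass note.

A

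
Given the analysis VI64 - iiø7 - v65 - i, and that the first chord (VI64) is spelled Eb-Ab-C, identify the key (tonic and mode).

C minor

VI64 is given as Eb-Ab-C — a major triad with root Ab.
Counting down 5 scale steps from Ab places the tonic on C; a major triad on degree 6 is diatonic only in minor.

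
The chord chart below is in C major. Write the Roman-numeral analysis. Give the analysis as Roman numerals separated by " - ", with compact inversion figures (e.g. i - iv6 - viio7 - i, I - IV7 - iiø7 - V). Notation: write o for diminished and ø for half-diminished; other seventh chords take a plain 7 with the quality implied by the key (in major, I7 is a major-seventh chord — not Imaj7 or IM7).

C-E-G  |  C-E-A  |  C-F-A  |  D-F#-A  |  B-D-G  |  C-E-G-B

C-E-G: root C is the tonic; major triad there is I.
C-E-A has root A, degree 6 in C major, so vi6.
C-F-A: major triad on F = scale degree 4 → IV64.
D-F#-A is the secondary dominant of V (major triad on D): V/V.
B-D-G has root G, degree 5 in C major, so V6.
C-E-G-B: major seventh chord on C = scale degree 1 → I7.

I - vi6 - IV64 - V/V - V6 - I7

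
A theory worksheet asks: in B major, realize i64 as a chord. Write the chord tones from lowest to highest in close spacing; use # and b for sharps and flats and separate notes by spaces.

i64 is the minor tonic, borrowed from the parallel minor. In B major that root is B.
So the chord is B-D-F#.
The figured bass 64 indicates second inversion, placing the fifth (F#) in the bass: F#-B-D.

F# B D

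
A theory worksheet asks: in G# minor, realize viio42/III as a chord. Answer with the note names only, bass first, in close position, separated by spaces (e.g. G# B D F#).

G A# C# E

The slash marks an applied leading-tone chord: viio of III. In G# minor, III is B, so the leading tone to it is A#, a half step below.
Building a fully diminished seventh chord on A# gives A#-C#-E-G.
With the 42 figure the chord is in third inversion; from the bass G upward in close position it reads G-A#-C#-E.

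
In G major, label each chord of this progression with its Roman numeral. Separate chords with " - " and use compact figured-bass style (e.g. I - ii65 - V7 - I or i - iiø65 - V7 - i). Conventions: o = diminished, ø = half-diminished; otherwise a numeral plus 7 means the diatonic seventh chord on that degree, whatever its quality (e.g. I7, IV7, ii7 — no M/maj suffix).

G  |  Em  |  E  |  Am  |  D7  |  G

I - vi - V/ii - ii - V7 - I

G has root G, degree 1 in G major, so I.
Em has root E, degree 6 in G major, so vi.
E: a major triad on E, the applied dominant of ii → V/ii.
Am: minor triad on A = scale degree 2 → ii.
D7: root D is the dominant; dominant seventh chord there is V7.
G: major triad on G = scale degree 1 → I.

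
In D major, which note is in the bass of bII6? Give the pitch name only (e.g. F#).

bII in D major has root Eb; the chord is Eb-G-Bb.
The figure 6 means first inversion — the third is in the bass.

G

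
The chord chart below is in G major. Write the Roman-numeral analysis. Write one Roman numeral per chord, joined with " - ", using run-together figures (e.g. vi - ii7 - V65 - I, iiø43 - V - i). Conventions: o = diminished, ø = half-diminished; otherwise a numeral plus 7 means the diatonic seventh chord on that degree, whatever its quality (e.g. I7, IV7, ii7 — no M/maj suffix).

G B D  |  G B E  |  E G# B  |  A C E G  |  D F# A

I - vi6 - V/ii - ii7 - V

G-B-D: root G is the tonic; major triad there is I.
G-B-E: minor triad on E = scale degree 6 → vi6.
E-G#-B is the secondary dominant of ii (major triad on E): V/ii.
A-C-E-G: minor seventh chord on A = scale degree 2 → ii7.
D-F#-A has root D, degree 5 in G major, so V.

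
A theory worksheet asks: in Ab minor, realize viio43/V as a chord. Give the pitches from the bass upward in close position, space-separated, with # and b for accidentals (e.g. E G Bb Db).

Ab Cb D F

The slash marks an applied leading-tone chord: viio of V. In Ab minor, V is Eb, so the leading tone to it is D, a half step below.
Building a fully diminished seventh chord on D gives D-F-Ab-Cb.
The figured bass 43 indicates second inversion, placing the fifth (Ab) in the bass: Ab-Cb-D-F.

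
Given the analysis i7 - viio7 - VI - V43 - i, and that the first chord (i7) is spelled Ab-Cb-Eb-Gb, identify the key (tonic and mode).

The anchor chord is a minor seventh chord on Ab, labeled i7.
If Ab is scale degree 1 and the mode makes that degree carry a minor seventh chord, the tonic is Ab and the mode is minor.

Ab minor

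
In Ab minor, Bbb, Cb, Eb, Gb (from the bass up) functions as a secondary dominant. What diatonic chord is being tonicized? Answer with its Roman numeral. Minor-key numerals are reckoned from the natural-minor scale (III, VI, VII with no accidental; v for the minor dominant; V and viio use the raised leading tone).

VI

The chord is a dominant seventh chord on Cb.
A dominant resolves down a perfect fifth: Cb → Fb. In Ab minor, Fb is scale degree 6, i.e. VI.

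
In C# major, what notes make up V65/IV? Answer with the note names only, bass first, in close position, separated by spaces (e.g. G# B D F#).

E# G# B C#

The slash means an applied dominant: we want the dominant of IV. In C# major, IV is F# major, and its dominant is built on C#.
Building a dominant seventh chord on C# gives C#-E#-G#-B.
With the 65 figure the chord is in first inversion; from the bass E# upward in close position it reads E#-G#-B-C#.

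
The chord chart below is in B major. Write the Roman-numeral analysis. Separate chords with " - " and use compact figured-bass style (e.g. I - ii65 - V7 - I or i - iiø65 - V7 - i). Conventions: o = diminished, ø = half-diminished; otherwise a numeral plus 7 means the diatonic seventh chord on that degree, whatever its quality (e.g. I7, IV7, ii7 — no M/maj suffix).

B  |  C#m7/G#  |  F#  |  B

I - ii43 - V - I

B: major triad on B = scale degree 1 → I.
C#m7/G#: minor seventh chord on C# = scale degree 2 → ii43.
F#: root F# is the dominant; major triad there is V.
B has root B, degree 1 in B major, so I.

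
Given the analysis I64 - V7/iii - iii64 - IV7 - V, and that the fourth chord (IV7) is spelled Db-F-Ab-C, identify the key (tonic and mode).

Ab major

The anchor chord is a major seventh chord on Db, labeled IV7.
If Db is scale degree 4 and the mode makes that degree carry a major seventh chord, the tonic is Ab and the mode is major.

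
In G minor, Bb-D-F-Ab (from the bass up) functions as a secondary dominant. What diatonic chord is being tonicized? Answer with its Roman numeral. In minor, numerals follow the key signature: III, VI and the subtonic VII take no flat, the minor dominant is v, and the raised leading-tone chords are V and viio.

VI

The chord is a dominant seventh chord on Bb.
A dominant resolves down a perfect fifth: Bb → Eb. In G minor, Eb is scale degree 6, i.e. VI.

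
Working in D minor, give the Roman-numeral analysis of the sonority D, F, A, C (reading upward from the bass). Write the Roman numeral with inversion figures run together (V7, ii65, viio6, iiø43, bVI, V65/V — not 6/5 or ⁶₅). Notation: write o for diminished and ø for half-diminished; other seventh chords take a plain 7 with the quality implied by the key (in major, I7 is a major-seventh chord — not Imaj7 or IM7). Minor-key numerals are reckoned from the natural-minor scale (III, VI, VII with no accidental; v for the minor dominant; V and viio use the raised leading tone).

i7

The pitches D-F-A-C form a minor seventh chord rooted on D.
In D minor, D is the tonic; the diatonic minor seventh chord there is i7.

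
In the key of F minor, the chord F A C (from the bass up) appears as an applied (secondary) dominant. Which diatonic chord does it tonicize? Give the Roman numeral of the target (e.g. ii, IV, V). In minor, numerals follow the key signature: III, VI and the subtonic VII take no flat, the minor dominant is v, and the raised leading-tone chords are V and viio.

The chord is a major triad on F.
A dominant resolves down a perfect fifth: F → Bb. In F minor, Bb is scale degree 4, i.e. iv.

iv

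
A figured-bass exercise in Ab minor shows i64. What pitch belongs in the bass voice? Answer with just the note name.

Eb

i in Ab minor has root Ab; the chord is Ab-Cb-Eb.
The figure 64 means second inversion — the fifth is in the bass.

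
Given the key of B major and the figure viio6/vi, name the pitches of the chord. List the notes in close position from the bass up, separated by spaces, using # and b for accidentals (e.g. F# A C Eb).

The slash marks an applied leading-tone chord: viio of vi. In B major, vi is G#, so the leading tone to it is F##, a half step below.
Building a diminished triad on F## gives F##-A#-C#.
The figured bass 6 indicates first inversion, placing the third (A#) in the bass: A#-C#-F##.

A# C# F##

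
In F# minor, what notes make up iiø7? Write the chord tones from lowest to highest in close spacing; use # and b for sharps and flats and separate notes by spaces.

In F# minor, the supertonic is G#, and the diatonic chord built there is a half-diminished seventh chord.
Stacking thirds from G# gives G#-B-D-F#.

G# B D F#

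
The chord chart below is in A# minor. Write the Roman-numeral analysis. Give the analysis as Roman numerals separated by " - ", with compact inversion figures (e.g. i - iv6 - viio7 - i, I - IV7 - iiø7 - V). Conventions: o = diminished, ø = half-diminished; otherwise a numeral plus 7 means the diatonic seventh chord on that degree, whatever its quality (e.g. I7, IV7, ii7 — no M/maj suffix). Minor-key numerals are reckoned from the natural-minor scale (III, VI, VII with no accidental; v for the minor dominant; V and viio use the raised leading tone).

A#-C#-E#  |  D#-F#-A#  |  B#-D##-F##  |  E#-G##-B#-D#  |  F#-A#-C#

A#-C#-E# has root A#, degree 1 in A# minor, so i.
D#-F#-A#: minor triad on D# = scale degree 4 → iv.
B#-D##-F## is the secondary dominant of V (major triad on B#): V/V.
E#-G##-B#-D# has root E#, degree 5 in A# minor, so V7.
F#-A#-C# has root F#, degree 6 in A# minor, so VI.

i - iv - V/V - V7 - VI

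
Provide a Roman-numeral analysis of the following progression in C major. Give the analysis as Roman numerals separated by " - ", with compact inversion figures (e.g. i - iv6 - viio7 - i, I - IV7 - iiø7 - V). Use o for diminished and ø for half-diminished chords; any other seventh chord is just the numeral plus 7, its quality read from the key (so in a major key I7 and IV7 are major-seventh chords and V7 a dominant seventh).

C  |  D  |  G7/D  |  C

C has root C, degree 1 in C major, so I.
D is the secondary dominant of V (major triad on D): V/V.
G7/D: dominant seventh chord on G = scale degree 5 → V43.
C has root C, degree 1 in C major, so I.

I - V/V - V43 - I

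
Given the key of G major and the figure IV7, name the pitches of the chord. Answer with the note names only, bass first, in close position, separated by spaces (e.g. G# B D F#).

C E G B

In G major, scale degree 4 is C, and the diatonic chord built there is a major seventh chord.
Stacking thirds from C gives C-E-G-B.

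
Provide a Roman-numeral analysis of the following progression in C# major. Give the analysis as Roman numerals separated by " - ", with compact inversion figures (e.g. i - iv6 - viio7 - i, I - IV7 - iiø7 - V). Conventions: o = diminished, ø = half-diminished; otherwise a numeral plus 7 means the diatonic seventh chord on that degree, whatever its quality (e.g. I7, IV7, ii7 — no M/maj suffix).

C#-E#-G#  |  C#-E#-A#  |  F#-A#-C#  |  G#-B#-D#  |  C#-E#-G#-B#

I - vi6 - IV - V - I7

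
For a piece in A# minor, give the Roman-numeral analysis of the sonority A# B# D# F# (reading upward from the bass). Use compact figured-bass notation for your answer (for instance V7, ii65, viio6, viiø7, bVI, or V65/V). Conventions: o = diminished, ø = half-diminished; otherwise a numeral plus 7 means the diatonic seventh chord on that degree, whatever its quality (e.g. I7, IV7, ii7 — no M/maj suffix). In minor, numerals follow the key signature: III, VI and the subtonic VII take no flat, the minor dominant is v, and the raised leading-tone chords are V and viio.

iiø42

Stacked in thirds the chord is B#-D#-F#-A#: a half-diminished seventh chord on B#.
In A# minor, B# is the supertonic; the diatonic half-diminished seventh chord there is iiø7.
With A# in the bass the chord is in third inversion, so the figured bass is 42.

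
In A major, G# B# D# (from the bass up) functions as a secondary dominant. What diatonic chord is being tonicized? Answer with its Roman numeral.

The chord is a major triad on G#.
A dominant resolves down a perfect fifth: G# → C#. In A major, C# is scale degree 3, i.e. iii.

iii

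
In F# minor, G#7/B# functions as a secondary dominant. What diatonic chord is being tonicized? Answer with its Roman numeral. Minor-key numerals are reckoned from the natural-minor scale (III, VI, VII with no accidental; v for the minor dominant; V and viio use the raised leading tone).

V

The chord is a dominant seventh chord on G#.
A dominant resolves down a perfect fifth: G# → C#. In F# minor, C# is scale degree 5, i.e. V.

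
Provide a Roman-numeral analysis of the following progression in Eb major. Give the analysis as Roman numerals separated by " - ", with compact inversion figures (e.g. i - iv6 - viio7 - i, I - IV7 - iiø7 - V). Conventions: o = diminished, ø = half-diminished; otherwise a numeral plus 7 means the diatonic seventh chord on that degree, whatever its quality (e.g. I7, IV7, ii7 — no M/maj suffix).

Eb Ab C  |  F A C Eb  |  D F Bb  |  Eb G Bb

Eb-Ab-C has root Ab, degree 4 in Eb major, so IV64.
F-A-C-Eb: a dominant seventh chord on F, the applied dominant of V → V7/V.
D-F-Bb: major triad on Bb = scale degree 5 → V6.
Eb-G-Bb: major triad on Eb = scale degree 1 → I.

IV64 - V7/V - V6 - I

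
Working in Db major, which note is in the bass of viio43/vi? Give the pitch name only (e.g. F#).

The applied chord viio43/vi is rooted on A: A-C-Eb-Gb.
The figure 43 means second inversion — the fifth is in the bass.

Eb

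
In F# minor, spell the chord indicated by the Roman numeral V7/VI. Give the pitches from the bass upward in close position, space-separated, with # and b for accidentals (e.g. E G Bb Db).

V7/VI is a secondary dominant — the dominant seventh of VI. VI in F# minor is D, so the applied chord's root is A, a perfect fifth above.
Building a dominant seventh chord on A gives A-C#-E-G.

A C# E G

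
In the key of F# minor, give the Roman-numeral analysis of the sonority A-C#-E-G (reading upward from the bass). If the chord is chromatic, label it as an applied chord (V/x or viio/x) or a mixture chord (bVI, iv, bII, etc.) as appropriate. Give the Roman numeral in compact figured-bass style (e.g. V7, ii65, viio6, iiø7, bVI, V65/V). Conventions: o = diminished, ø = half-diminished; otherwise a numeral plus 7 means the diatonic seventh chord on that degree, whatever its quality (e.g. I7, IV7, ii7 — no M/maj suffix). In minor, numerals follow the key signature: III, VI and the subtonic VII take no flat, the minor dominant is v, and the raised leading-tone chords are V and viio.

V7/VI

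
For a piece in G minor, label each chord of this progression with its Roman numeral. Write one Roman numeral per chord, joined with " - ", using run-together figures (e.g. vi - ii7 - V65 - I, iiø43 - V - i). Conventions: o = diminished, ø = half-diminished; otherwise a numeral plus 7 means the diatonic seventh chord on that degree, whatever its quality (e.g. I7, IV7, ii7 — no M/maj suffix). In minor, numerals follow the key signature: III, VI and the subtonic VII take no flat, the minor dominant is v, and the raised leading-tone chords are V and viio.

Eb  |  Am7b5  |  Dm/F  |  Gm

VI - iiø7 - v6 - i

Eb: major triad on Eb = scale degree 6 → VI.
Am7b5: root A is the supertonic; half-diminished seventh chord there is iiø7.
Dm/F has root D, degree 5 in G minor, so v6.
Gm has root G, degree 1 in G minor, so i.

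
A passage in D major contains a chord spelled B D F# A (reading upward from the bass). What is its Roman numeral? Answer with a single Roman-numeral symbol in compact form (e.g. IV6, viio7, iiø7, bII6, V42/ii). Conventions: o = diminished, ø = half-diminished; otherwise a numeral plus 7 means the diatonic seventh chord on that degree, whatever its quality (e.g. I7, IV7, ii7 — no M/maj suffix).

vi7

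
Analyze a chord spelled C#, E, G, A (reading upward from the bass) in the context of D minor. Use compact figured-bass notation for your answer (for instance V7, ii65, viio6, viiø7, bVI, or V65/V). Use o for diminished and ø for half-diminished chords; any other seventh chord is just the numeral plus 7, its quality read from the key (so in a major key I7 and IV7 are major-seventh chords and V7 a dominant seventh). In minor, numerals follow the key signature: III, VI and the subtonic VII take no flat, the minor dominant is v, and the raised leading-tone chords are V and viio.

The pitches A-C#-E-G form a dominant seventh chord rooted on A.
A is scale degree 5 in D minor, and a dominant seventh chord on that degree is written V7.
With C# in the bass the chord is in first inversion, so the figured bass is 65.

V65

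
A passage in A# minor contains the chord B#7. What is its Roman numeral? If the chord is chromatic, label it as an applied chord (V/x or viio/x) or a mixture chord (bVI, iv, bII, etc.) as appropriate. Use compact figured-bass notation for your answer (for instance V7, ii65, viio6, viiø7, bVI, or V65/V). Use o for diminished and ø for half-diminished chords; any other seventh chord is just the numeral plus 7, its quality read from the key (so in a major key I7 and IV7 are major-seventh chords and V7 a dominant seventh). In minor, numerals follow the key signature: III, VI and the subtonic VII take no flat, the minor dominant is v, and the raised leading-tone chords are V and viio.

V7/V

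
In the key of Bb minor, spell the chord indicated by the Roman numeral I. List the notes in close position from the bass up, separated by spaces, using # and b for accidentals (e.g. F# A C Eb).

I is the major tonic (Picardy third), borrowed from the parallel major. In Bb minor that root is Bb.
So the chord is Bb-D-F, a major triad.

Bb D F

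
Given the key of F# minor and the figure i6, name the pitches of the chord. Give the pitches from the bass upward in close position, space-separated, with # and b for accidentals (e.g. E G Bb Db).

A C# F#

In F# minor, scale degree 1 is F#, and the diatonic chord built there is a minor triad.
That chord is spelled F#-A-C#.
The figured bass 6 indicates first inversion, placing the third (A) in the bass: A-C#-F#.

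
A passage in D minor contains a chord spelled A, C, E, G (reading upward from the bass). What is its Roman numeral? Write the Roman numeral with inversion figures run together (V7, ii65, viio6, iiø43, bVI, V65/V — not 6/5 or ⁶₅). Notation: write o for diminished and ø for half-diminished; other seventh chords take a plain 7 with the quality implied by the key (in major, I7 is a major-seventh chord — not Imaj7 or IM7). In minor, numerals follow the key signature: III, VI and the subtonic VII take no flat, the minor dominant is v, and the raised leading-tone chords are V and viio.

The pitches A-C-E-G form a minor seventh chord rooted on A.
A is scale degree 5 in D minor, and a minor seventh chord on that degree is written v7.

v7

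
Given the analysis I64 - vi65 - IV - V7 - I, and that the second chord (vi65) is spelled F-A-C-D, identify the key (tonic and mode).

F major

vi65 is given as F-A-C-D — a minor seventh chord with root D.
If D is scale degree 6 and the mode makes that degree carry a minor seventh chord, the tonic is F and the mode is major.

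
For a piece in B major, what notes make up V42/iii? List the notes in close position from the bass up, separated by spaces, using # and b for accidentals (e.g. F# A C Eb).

G# A# C## E#

The slash means an applied dominant: we want the dominant of iii. In B major, iii is D# minor, and its dominant is built on A#.
Building a dominant seventh chord on A# gives A#-C##-E#-G#.
The figured bass 42 indicates third inversion, placing the seventh (G#) in the bass: G#-A#-C##-E#.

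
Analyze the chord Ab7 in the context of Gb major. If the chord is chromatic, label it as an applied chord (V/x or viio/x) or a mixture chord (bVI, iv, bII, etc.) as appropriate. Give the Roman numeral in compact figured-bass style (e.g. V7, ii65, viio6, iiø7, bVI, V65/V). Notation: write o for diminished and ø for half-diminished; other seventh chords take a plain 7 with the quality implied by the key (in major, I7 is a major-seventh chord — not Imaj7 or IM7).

V7/V

The pitches Ab-C-Eb-Gb form a dominant seventh chord rooted on Ab.
Ab is not a diatonic chord root with this quality in Gb major, but it lies a perfect fifth above Db (V), so the chord functions as an applied dominant of V.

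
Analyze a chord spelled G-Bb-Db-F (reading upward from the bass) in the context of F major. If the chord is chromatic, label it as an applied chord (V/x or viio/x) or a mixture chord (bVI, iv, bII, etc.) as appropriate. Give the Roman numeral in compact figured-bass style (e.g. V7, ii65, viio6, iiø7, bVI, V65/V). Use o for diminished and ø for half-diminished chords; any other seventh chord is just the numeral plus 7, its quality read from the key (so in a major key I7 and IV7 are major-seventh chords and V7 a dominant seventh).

iiø7

Stacked in thirds the chord is G-Bb-Db-F: a half-diminished seventh chord on G.
G is the second degree of F major. This is the half-diminished supertonic seventh, borrowed from the parallel minor.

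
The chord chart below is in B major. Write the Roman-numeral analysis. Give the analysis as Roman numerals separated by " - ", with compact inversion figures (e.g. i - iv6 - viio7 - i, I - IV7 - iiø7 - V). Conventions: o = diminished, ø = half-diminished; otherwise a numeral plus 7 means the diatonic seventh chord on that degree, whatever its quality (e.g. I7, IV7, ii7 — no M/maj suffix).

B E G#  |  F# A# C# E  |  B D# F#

IV64 - V7 - I

B-E-G#: major triad on E = scale degree 4 → IV64.
F#-A#-C#-E has root F#, degree 5 in B major, so V7.
B-D#-F#: major triad on B = scale degree 1 → I.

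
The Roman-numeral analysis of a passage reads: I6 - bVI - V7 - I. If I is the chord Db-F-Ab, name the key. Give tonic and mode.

Db major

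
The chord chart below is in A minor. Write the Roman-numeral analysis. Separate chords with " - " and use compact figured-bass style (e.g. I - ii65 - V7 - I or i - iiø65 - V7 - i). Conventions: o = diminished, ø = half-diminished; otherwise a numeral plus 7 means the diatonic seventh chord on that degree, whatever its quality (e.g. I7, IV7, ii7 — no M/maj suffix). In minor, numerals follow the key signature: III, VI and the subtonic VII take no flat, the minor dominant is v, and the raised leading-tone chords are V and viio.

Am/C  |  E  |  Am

i6 - V - i

Am/C has root A, degree 1 in A minor, so i6.
E: major triad on E = scale degree 5 → V.
Am has root A, degree 1 in A minor, so i.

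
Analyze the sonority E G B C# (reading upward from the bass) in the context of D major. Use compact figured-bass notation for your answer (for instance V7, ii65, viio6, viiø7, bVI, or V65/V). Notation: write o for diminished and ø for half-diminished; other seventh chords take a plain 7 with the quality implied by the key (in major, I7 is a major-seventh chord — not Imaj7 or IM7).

viiø65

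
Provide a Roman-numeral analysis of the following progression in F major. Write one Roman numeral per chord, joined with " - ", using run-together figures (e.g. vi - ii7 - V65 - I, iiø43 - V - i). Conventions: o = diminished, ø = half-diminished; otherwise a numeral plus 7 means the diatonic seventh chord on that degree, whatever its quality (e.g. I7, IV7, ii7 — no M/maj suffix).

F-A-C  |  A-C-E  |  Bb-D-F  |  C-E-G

I - iii - IV - V

F-A-C: major triad on F = scale degree 1 → I.
A-C-E: root A is the mediant; minor triad there is iii.
Bb-D-F has root Bb, degree 4 in F major, so IV.
C-E-G: root C is the dominant; major triad there is V.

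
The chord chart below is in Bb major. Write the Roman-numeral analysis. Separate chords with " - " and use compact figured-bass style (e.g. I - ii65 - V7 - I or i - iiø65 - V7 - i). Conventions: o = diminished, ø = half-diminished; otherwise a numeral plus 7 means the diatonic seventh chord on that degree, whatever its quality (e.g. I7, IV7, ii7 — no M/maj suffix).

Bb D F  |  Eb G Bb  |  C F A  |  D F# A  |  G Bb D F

I - IV - V64 - V/vi - vi7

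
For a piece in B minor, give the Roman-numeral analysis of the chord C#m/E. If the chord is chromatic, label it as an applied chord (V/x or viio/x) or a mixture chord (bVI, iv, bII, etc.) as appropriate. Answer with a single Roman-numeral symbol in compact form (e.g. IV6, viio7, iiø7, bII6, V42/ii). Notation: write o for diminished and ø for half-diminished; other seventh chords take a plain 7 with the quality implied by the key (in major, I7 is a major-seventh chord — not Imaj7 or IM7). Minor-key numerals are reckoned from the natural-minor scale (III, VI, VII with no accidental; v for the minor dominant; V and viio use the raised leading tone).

ii6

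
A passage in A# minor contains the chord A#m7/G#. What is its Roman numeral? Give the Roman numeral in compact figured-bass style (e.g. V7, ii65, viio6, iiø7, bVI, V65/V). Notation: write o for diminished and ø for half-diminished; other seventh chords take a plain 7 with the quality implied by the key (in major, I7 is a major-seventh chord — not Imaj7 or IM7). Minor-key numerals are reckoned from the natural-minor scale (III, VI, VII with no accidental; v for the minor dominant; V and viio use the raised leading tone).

i42

The pitches A#-C#-E#-G# form a minor seventh chord rooted on A#.
In A# minor, A# is the tonic; the diatonic minor seventh chord there is i7.
With G# in the bass the chord is in third inversion, so the figured bass is 42.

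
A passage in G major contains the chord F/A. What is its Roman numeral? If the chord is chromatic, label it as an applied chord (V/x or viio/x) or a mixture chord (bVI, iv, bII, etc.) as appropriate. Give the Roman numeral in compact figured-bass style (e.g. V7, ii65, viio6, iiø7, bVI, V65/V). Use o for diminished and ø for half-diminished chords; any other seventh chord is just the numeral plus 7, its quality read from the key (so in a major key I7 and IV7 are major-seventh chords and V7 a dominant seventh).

The pitches F-A-C form a major triad rooted on F.
F is the lowered seventh degree of G major (diatonic 7 would be F#). This is a major triad on the lowered seventh degree (the subtonic), borrowed from the parallel minor.
With A in the bass the chord is in first inversion, so the figured bass is 6.

bVII6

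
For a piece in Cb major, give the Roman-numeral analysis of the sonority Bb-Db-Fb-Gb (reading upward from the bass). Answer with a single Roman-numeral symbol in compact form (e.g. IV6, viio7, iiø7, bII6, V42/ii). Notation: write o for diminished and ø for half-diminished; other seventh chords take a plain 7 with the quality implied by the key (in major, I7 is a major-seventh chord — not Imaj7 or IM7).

V65

The pitches Gb-Bb-Db-Fb form a dominant seventh chord rooted on Gb.
Gb is scale degree 5 in Cb major, and a dominant seventh chord on that degree is written V7.
With Bb in the bass the chord is in first inversion, so the figured bass is 65.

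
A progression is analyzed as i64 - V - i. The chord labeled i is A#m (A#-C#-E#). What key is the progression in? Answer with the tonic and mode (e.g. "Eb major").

The chord A#m is a minor triad rooted on A#; its label is i.
If A# is scale degree 1 and the mode makes that degree carry a minor triad, the tonic is A# and the mode is minor.

A# minor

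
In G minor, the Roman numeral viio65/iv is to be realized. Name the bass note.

D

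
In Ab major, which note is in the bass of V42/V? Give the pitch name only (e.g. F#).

Ab

The applied chord V42/V is rooted on Bb: Bb-D-F-Ab.
The figure 42 means third inversion — the seventh is in the bass.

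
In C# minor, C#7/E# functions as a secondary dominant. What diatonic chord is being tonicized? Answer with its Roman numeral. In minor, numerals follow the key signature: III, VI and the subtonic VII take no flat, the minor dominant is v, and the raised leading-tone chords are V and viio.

iv

The chord is a dominant seventh chord on C#.
A dominant resolves down a perfect fifth: C# → F#. In C# minor, F# is scale degree 4, i.e. iv.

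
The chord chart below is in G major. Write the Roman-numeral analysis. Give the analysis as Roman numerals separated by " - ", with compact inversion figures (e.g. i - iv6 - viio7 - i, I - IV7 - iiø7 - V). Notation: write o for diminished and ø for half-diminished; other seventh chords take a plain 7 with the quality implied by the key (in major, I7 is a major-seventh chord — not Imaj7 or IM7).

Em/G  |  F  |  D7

Em/G: minor triad on E = scale degree 6 → vi6.
F: major triad on F — chromatic; bVII (borrowed from the parallel minor).
D7: dominant seventh chord on D = scale degree 5 → V7.

vi6 - bVII - V7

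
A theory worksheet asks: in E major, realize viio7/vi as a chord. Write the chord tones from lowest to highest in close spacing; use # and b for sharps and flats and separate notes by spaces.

viio7/vi is a secondary leading-tone chord. The target vi is C# in E major; the applied chord is rooted a semitone below, on B#.
Building a fully diminished seventh chord on B# gives B#-D#-F#-A.

B# D# F# A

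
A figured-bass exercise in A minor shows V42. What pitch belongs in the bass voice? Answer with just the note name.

V in A minor has root E; the chord is E-G#-B-D.
The figure 42 means third inversion — the seventh is in the bass.

D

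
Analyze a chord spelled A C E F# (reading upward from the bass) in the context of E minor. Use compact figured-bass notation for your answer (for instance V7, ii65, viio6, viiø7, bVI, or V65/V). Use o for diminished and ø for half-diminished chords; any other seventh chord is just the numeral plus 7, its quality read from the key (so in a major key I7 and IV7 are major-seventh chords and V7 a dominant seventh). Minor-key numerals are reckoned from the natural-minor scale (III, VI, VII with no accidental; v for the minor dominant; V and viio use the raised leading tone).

The pitches F#-A-C-E form a half-diminished seventh chord rooted on F#.
F# is scale degree 2 in E minor, and a half-diminished seventh chord on that degree is written iiø7.
With A in the bass the chord is in first inversion, so the figured bass is 65.

iiø65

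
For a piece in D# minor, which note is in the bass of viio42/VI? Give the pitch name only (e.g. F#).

The applied chord viio42/VI is rooted on A#: A#-C#-E-G.
The figure 42 means third inversion — the seventh is in the bass.

G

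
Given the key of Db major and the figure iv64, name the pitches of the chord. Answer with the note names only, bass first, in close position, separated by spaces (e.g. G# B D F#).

Db Gb Bbb

Scale degree 4 in Db major is Gb; here the chord built on it is altered to a minor triad. iv64 is the minor subdominant, borrowed from the parallel minor.
So the chord is Gb-Bbb-Db.
The figured bass 64 indicates second inversion, placing the fifth (Db) in the bass: Db-Gb-Bbb.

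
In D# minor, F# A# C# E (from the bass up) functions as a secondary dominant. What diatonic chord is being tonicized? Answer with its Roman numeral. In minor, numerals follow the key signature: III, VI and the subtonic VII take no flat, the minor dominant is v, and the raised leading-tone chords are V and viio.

VI

The chord is a dominant seventh chord on F#.
A dominant resolves down a perfect fifth: F# → B. In D# minor, B is scale degree 6, i.e. VI.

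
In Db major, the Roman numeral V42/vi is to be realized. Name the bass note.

The applied chord V42/vi is rooted on F: F-A-C-Eb.
The figure 42 means third inversion — the seventh is in the bass.

Eb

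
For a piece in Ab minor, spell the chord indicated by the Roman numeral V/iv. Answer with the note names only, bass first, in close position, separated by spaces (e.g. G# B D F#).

The slash means an applied dominant: we want the dominant of iv. In Ab minor, iv is Db minor, and its dominant is built on Ab.
Building a major triad on Ab gives Ab-C-Eb.

Ab C Eb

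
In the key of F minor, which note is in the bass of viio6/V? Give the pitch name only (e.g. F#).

The applied chord viio6/V is rooted on B: B-D-F.
The figure 6 means first inversion — the third is in the bass.

D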